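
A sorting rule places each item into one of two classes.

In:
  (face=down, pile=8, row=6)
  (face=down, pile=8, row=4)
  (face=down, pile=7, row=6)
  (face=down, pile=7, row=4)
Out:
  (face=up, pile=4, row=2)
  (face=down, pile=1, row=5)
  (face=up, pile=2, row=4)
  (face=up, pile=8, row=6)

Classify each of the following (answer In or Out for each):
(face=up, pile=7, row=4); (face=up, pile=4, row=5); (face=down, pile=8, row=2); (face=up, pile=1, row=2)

Out, Out, In, Out

The distinguishing property — face is down AND pile ≥ 2 — holds for all the 'In' cases and none of the 'Out' cases.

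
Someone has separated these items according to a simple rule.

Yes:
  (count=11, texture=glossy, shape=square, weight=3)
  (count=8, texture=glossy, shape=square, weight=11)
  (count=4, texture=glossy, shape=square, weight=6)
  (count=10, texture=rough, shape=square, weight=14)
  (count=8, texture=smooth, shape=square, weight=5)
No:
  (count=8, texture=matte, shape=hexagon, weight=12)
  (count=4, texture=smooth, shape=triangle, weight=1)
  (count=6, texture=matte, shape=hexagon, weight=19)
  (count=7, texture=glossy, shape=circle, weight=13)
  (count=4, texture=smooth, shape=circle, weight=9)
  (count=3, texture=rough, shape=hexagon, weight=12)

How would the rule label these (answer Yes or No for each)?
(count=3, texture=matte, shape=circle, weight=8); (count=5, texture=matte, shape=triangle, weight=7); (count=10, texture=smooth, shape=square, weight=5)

No, No, Yes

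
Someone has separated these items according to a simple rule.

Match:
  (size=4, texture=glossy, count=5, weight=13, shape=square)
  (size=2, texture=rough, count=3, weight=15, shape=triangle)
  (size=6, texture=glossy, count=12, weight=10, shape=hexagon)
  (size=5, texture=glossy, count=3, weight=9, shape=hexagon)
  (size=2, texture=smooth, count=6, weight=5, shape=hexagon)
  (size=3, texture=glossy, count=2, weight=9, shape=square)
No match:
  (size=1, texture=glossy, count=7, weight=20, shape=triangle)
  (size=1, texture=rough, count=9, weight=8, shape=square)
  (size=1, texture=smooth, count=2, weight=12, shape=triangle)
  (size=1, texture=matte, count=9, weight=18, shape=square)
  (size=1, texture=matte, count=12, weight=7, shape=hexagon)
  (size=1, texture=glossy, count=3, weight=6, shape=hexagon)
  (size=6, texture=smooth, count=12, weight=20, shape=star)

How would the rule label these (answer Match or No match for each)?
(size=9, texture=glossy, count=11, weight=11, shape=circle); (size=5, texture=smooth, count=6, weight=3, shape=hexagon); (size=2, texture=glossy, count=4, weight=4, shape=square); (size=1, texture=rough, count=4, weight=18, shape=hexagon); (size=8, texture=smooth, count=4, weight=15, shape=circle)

Match, Match, Match, No match, Match

The pattern is that an item is 'Match' exactly when: size ≥ 2 AND weight ≤ 15.
(size=9, texture=glossy, count=11, weight=11, shape=circle): size = 9, weight = 11 — meets the rule, so Match.
(size=5, texture=smooth, count=6, weight=3, shape=hexagon): size = 5, weight = 3 — meets the rule, so Match.
(size=2, texture=glossy, count=4, weight=4, shape=square): size = 2, weight = 4 — meets the rule, so Match.
(size=1, texture=rough, count=4, weight=18, shape=hexagon): size = 1, weight = 18 — lacks this property, so No match.
(size=8, texture=smooth, count=4, weight=15, shape=circle): size = 8, weight = 15 — meets the rule, so Match.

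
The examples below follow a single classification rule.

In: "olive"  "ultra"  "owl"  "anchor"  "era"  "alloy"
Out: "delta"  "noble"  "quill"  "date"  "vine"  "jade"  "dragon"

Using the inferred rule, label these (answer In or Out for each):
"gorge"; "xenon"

Out, Out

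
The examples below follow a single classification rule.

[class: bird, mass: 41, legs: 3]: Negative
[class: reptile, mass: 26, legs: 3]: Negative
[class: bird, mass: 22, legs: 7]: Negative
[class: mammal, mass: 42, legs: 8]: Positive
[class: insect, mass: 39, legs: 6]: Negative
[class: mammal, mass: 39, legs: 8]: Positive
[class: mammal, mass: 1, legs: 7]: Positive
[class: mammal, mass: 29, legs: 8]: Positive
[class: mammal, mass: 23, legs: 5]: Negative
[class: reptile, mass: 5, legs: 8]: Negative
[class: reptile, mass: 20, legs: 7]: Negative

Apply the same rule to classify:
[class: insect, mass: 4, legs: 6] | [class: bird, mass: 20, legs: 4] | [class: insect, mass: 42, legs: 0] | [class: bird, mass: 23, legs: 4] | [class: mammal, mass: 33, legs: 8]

One predicate separates the groups cleanly: class is mammal AND legs ≥ 6.
[class: insect, mass: 4, legs: 6] → class is insect, legs = 6 → Negative.
[class: bird, mass: 20, legs: 4] → class is bird, legs = 4 → Negative.
[class: insect, mass: 42, legs: 0] → class is insect, legs = 0 → Negative.
[class: bird, mass: 23, legs: 4] → class is bird, legs = 4 → Negative.
[class: mammal, mass: 33, legs: 8] → class is mammal, legs = 8 → Positive.

Negative, Negative, Negative, Negative, Positive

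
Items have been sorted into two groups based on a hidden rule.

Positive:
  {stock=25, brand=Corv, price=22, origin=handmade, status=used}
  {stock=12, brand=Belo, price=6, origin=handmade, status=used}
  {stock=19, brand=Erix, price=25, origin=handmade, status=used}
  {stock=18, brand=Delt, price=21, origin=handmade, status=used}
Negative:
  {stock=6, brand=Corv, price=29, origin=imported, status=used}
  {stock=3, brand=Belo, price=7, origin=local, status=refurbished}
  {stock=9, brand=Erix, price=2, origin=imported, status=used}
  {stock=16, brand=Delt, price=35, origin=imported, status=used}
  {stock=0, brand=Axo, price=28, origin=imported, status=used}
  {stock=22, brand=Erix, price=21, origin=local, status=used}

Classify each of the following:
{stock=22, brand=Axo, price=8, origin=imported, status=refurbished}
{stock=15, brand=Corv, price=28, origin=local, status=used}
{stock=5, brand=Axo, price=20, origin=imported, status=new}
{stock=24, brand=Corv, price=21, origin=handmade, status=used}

Comparing the two groups points to one rule — origin is handmade.

Negative, Negative, Negative, Positive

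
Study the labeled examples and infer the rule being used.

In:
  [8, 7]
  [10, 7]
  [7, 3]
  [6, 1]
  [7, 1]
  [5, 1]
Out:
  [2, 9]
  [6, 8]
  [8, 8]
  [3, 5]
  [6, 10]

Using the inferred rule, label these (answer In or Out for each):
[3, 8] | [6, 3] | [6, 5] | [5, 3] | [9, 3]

The rule appears to be: first > second.

Out, In, In, In, In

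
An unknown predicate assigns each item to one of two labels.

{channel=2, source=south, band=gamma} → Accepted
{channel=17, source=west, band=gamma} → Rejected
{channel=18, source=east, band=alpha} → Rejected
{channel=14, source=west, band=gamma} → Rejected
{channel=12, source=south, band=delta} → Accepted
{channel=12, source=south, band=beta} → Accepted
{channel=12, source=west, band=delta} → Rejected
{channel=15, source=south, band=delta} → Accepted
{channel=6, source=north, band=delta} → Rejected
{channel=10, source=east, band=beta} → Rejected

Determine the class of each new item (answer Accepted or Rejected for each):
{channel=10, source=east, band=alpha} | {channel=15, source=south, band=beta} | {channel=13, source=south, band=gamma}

The distinguishing property — source is south — holds for all the 'Accepted' cases and none of the 'Rejected' cases.

Rejected, Accepted, Accepted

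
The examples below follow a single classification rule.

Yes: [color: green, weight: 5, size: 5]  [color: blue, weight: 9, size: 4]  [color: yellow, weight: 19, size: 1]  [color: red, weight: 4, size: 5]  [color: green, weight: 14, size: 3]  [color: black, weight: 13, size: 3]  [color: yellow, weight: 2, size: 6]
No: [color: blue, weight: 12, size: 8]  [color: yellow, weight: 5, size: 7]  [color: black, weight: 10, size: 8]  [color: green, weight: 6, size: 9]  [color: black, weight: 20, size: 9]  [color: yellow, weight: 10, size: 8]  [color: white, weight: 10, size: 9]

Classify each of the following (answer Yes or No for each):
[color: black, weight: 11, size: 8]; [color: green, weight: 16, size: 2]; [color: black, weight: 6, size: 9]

The pattern is that an item is 'Yes' exactly when: size ≤ 6.
[color: black, weight: 11, size: 8] → size = 8 → No.
[color: green, weight: 16, size: 2] → size = 2 → Yes.
[color: black, weight: 6, size: 9] → size = 9 → No.

No, Yes, No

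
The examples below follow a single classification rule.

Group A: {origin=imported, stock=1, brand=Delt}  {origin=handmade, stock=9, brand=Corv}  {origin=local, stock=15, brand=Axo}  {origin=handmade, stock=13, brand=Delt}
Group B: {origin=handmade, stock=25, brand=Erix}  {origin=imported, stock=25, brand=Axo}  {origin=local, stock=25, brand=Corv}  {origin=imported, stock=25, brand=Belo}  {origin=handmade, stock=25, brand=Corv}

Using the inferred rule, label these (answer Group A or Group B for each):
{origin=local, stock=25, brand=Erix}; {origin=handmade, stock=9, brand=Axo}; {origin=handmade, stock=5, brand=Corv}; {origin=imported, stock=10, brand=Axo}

Group B, Group A, Group A, Group A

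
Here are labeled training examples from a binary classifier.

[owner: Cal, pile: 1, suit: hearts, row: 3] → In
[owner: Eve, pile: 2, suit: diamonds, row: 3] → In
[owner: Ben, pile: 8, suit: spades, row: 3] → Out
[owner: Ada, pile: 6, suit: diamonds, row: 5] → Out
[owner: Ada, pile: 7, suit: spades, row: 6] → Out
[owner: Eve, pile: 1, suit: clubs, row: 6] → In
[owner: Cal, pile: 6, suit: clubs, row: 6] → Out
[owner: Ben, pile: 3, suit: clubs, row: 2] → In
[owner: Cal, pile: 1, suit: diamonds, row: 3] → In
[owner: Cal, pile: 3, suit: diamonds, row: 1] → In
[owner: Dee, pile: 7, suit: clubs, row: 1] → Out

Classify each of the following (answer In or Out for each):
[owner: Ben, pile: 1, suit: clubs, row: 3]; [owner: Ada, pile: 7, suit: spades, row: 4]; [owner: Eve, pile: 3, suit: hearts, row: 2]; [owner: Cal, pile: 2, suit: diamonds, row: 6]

In, Out, In, In

Rule: pile ≤ 3. This holds for each 'In' example and fails for each 'Out' one.
[owner: Ben, pile: 1, suit: clubs, row: 3]: pile = 1, checks out → In.
[owner: Ada, pile: 7, suit: spades, row: 4]: pile = 7, fails the rule → Out.
[owner: Eve, pile: 3, suit: hearts, row: 2]: pile = 3, checks out → In.
[owner: Cal, pile: 2, suit: diamonds, row: 6]: pile = 2, checks out → In.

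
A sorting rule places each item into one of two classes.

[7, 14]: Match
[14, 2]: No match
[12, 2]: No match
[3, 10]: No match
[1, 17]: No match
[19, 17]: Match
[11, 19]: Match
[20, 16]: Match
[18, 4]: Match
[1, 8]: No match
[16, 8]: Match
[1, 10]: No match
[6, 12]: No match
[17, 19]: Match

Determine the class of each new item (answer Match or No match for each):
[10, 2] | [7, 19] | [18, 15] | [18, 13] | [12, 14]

A rule that fits every label: sum ≥ 21 — true of each 'Match' example, false of each 'No match' one.
[10, 2] → 10+2 = 12 → No match. [7, 19] → 7+19 = 26 → Match. [18, 15] → 18+15 = 33 → Match. [18, 13] → 18+13 = 31 → Match. [12, 14] → 12+14 = 26 → Match.

No match, Match, Match, Match, Match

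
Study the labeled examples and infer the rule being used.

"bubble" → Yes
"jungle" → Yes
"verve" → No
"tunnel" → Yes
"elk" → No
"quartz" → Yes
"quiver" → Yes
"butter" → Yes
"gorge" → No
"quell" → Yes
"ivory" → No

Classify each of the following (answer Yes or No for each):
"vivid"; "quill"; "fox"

No, Yes, No

The simplest hypothesis consistent with all the labels is: contains 'u'.
"vivid": No (no 'u').
"quill": Yes (has 'u').
"fox": No (no 'u').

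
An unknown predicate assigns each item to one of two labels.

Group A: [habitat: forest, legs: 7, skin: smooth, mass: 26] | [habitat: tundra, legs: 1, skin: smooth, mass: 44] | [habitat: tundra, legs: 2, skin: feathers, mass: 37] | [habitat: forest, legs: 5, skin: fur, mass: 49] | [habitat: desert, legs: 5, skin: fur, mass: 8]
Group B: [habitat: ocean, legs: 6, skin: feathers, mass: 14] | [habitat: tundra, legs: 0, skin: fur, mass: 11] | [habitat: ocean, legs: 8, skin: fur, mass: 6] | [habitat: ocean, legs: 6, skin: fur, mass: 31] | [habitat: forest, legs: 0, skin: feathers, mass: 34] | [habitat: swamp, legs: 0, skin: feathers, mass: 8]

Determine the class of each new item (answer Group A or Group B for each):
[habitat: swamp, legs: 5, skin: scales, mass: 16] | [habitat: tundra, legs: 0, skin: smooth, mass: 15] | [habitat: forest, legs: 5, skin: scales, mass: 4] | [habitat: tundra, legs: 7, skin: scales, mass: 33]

The rule appears to be: habitat is not ocean AND legs ≥ 1.

Group A, Group B, Group A, Group A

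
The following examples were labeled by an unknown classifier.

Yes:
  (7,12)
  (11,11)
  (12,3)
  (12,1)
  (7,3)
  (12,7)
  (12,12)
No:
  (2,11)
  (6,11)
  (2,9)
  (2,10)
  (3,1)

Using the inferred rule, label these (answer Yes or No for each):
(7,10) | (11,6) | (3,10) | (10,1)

The simplest hypothesis consistent with all the labels is: first ≥ 7.
(7,10): first 7 — qualifies, so Yes.
(11,6): first 11 — qualifies, so Yes.
(3,10): first 3 — doesn't qualify, so No.
(10,1): first 10 — qualifies, so Yes.

Yes, Yes, No, Yes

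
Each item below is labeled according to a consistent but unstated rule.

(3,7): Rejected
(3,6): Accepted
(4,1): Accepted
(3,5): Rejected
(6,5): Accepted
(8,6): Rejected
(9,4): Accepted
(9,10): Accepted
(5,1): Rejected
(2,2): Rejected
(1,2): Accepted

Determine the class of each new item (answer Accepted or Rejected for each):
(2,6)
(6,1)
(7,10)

Rejected, Accepted, Accepted

The classifier is using: sum is odd.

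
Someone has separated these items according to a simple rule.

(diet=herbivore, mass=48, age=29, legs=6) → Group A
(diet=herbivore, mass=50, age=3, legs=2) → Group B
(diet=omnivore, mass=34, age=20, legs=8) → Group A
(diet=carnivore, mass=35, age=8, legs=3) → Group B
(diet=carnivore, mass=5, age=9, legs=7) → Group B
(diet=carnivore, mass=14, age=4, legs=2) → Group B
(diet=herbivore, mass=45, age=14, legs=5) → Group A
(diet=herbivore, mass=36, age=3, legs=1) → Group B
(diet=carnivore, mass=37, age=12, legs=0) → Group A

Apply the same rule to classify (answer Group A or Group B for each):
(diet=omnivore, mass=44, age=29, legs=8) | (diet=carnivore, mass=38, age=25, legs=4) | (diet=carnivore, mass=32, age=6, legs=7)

Every 'Group A' example satisfies: age ≥ 12. None of the 'Group B' examples do.
(diet=omnivore, mass=44, age=29, legs=8): age = 29 — matches, so Group A.
(diet=carnivore, mass=38, age=25, legs=4): age = 25 — matches, so Group A.
(diet=carnivore, mass=32, age=6, legs=7): age = 6 — doesn't match, so Group B.

Group A, Group A, Group B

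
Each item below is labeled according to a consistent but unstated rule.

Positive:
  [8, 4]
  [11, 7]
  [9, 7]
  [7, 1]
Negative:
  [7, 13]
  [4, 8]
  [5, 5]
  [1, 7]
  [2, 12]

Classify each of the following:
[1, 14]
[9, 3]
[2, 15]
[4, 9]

Looking at the examples, the only property every 'Positive' case has and every 'Negative' case lacks is: first > second.
[1, 14] → 1 < 14 → Negative.
[9, 3] → 9 > 3 → Positive.
[2, 15] → 2 < 15 → Negative.
[4, 9] → 4 < 9 → Negative.

Negative, Positive, Negative, Negative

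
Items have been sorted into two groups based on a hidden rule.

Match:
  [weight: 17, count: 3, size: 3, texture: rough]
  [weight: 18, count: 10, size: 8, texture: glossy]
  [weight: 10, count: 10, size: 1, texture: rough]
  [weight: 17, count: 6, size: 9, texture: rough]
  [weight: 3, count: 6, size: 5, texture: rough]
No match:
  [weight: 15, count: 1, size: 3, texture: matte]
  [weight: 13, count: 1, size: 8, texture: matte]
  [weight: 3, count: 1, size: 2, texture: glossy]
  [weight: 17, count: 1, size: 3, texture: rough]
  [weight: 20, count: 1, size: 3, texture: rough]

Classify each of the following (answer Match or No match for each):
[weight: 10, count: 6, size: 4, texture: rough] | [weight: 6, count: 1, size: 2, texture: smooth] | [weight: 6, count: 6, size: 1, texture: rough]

A rule that fits every label: count ≥ 3 — true of each 'Match' example, false of each 'No match' one.
Match: [weight: 10, count: 6, size: 4, texture: rough], since count = 6.
No match: [weight: 6, count: 1, size: 2, texture: smooth], since count = 1.
Match: [weight: 6, count: 6, size: 1, texture: rough], since count = 6.

Match, No match, Match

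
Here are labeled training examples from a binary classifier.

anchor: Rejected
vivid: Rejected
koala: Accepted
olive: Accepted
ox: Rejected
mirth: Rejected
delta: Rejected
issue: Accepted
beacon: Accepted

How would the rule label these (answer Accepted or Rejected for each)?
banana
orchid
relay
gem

The classifier is using: has ≥ 3 vowels.
banana: Accepted (3 vowels). orchid: Rejected (2 vowels). relay: Rejected (2 vowels). gem: Rejected (1 vowel).

Accepted, Rejected, Rejected, Rejected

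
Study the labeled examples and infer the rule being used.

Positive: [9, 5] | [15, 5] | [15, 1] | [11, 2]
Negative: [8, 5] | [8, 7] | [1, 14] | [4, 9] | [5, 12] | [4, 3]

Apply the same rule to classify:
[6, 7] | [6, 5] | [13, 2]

Negative, Negative, Positive

All 'Positive' examples share one property — first ≥ 9 — and every 'Negative' example lacks it.
[6, 7]: first 6, does not pass → Negative. [6, 5]: first 6, does not pass → Negative. [13, 2]: first 13, checks out → Positive.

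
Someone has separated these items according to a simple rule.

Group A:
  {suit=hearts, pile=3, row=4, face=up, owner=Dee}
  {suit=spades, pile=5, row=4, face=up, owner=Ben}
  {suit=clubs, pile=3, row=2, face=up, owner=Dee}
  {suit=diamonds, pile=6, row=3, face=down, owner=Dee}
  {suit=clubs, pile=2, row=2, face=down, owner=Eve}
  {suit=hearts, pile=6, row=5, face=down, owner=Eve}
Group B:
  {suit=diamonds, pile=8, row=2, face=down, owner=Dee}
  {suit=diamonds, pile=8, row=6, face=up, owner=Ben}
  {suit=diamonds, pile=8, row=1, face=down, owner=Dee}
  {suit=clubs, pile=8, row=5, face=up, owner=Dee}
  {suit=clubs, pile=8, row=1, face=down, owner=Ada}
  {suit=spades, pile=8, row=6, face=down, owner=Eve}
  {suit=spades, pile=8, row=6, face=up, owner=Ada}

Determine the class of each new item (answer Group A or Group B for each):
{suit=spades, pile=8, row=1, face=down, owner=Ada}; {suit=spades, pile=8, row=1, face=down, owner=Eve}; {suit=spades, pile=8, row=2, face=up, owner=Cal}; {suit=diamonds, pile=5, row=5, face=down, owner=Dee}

Group B, Group B, Group B, Group A

'Group A' ⟺ pile ≤ 6.
{suit=spades, pile=8, row=1, face=down, owner=Ada}: Group B (pile = 8).
{suit=spades, pile=8, row=1, face=down, owner=Eve}: Group B (pile = 8).
{suit=spades, pile=8, row=2, face=up, owner=Cal}: Group B (pile = 8).
{suit=diamonds, pile=5, row=5, face=down, owner=Dee}: Group A (pile = 5).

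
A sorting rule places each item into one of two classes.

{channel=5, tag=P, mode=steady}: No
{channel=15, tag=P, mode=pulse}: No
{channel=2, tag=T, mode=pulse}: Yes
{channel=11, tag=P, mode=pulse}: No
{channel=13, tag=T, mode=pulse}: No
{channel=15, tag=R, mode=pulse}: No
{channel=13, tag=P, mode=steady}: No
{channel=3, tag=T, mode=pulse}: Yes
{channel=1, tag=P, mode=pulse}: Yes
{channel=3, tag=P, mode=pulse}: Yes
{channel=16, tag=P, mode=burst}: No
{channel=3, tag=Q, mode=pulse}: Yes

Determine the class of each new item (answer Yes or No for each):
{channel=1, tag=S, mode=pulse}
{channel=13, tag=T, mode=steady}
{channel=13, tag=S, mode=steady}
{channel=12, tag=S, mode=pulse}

Yes, No, No, No

The simplest hypothesis consistent with all the labels is: channel ≤ 3.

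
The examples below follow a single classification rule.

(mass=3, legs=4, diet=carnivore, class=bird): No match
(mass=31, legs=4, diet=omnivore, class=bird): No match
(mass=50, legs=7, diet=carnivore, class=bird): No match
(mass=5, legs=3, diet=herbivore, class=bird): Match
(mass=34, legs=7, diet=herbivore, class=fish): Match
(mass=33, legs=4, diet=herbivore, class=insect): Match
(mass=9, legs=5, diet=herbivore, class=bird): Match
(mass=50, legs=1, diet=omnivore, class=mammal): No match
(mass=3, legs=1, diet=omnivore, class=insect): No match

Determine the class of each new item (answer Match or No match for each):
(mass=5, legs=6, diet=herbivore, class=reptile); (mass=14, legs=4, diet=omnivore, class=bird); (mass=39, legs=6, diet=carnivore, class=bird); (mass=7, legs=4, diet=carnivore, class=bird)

Match, No match, No match, No match

The rule appears to be: diet is herbivore.
(mass=5, legs=6, diet=herbivore, class=reptile) — diet is herbivore, hence Match. (mass=14, legs=4, diet=omnivore, class=bird) — diet is omnivore, hence No match. (mass=39, legs=6, diet=carnivore, class=bird) — diet is carnivore, hence No match. (mass=7, legs=4, diet=carnivore, class=bird) — diet is carnivore, hence No match.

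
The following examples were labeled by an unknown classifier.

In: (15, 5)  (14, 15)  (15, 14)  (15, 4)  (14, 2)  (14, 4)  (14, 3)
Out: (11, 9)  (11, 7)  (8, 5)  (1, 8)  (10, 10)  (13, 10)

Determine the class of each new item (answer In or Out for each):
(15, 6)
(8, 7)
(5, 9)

In, Out, Out

The common property of the 'In' items is: first ≥ 14. No 'Out' item has it.
(15, 6) → first 15 → In.
(8, 7) → first 8 → Out.
(5, 9) → first 5 → Out.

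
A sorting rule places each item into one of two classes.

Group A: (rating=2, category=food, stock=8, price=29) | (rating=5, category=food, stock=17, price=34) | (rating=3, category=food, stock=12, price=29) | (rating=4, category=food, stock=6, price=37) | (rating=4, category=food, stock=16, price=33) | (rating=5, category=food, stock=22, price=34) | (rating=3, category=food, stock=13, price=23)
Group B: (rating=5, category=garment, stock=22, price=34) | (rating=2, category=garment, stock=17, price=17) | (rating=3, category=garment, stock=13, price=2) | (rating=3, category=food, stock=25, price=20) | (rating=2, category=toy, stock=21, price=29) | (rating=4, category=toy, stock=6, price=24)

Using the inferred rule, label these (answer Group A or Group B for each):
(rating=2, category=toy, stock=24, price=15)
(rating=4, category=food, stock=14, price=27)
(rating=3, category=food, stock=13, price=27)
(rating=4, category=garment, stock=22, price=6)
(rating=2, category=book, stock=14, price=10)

Group B, Group A, Group A, Group B, Group B

One predicate separates the groups cleanly: category is food AND price ≥ 23.
(rating=2, category=toy, stock=24, price=15) → category is toy, price = 15 → Group B. (rating=4, category=food, stock=14, price=27) → category is food, price = 27 → Group A. (rating=3, category=food, stock=13, price=27) → category is food, price = 27 → Group A. (rating=4, category=garment, stock=22, price=6) → category is garment, price = 6 → Group B. (rating=2, category=book, stock=14, price=10) → category is book, price = 10 → Group B.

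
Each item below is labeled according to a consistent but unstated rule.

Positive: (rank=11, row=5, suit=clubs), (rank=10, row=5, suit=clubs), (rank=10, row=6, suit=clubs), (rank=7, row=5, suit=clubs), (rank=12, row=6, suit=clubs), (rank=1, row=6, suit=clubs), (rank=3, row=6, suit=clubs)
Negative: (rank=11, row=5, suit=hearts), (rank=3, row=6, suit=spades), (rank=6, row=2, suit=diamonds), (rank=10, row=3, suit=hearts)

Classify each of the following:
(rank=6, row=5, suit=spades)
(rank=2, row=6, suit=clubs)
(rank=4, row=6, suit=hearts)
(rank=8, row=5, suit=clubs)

Negative, Positive, Negative, Positive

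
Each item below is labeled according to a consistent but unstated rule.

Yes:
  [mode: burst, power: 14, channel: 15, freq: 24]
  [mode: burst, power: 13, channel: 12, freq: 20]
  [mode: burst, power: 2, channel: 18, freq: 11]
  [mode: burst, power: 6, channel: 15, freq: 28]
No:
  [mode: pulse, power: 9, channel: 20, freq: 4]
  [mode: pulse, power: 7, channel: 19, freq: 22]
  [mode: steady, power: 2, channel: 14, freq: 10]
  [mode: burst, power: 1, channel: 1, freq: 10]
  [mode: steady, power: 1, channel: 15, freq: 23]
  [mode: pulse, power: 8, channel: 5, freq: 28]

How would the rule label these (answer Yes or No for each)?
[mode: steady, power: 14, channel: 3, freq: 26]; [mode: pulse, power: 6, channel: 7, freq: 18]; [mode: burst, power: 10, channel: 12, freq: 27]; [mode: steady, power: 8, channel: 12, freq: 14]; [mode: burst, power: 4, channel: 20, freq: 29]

No, No, Yes, No, Yes

The rule appears to be: mode is burst AND freq ≥ 11.
[mode: steady, power: 14, channel: 3, freq: 26]: No (mode is steady, freq = 26). [mode: pulse, power: 6, channel: 7, freq: 18]: No (mode is pulse, freq = 18). [mode: burst, power: 10, channel: 12, freq: 27]: Yes (mode is burst, freq = 27). [mode: steady, power: 8, channel: 12, freq: 14]: No (mode is steady, freq = 14). [mode: burst, power: 4, channel: 20, freq: 29]: Yes (mode is burst, freq = 29).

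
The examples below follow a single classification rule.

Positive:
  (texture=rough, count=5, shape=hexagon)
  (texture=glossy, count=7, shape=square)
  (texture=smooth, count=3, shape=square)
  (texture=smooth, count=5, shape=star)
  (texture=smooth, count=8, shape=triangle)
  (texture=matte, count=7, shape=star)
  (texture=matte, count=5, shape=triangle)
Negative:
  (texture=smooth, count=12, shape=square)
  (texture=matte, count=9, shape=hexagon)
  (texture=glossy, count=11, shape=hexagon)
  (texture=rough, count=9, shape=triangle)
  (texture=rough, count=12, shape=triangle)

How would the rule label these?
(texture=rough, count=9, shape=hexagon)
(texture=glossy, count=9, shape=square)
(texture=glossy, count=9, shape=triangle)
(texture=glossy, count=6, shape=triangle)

Negative, Negative, Negative, Positive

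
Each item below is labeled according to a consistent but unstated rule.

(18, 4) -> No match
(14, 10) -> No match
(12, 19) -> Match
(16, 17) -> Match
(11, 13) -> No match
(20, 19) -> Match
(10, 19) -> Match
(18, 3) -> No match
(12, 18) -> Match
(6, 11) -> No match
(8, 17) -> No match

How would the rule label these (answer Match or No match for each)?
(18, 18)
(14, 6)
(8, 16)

Match, No match, No match

The classifier is using: sum ≥ 29.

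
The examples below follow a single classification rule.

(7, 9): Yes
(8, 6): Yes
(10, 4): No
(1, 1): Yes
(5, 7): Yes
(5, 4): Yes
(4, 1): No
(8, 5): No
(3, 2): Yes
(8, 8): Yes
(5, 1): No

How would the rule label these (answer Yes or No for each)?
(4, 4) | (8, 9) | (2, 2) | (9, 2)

All 'Yes' examples share one property — |first − second| ≤ 2 — and every 'No' example lacks it.
(4, 4) — |4−4| = 0, hence Yes.
(8, 9) — |8−9| = 1, hence Yes.
(2, 2) — |2−2| = 0, hence Yes.
(9, 2) — |9−2| = 7, hence No.

Yes, Yes, Yes, No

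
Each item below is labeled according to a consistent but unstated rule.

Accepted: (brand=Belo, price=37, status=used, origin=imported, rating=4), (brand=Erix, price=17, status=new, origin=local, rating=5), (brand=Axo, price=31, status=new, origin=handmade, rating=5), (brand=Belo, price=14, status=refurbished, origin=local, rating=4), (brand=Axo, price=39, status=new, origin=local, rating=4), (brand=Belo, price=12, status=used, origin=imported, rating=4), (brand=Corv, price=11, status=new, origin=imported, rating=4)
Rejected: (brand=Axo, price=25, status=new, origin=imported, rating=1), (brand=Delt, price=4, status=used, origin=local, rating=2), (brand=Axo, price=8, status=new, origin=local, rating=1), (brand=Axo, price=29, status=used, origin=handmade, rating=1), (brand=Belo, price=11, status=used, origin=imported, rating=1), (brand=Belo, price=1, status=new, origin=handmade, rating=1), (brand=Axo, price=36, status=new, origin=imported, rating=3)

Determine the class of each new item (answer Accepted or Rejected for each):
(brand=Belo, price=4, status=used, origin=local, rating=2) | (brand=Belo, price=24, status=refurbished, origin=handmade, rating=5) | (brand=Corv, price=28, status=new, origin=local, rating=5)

Rejected, Accepted, Accepted

A rule that fits every label: rating ≥ 4 — true of each 'Accepted' example, false of each 'Rejected' one.
(brand=Belo, price=4, status=used, origin=local, rating=2): rating = 2 — does not pass, so Rejected.
(brand=Belo, price=24, status=refurbished, origin=handmade, rating=5): rating = 5 — meets the rule, so Accepted.
(brand=Corv, price=28, status=new, origin=local, rating=5): rating = 5 — meets the rule, so Accepted.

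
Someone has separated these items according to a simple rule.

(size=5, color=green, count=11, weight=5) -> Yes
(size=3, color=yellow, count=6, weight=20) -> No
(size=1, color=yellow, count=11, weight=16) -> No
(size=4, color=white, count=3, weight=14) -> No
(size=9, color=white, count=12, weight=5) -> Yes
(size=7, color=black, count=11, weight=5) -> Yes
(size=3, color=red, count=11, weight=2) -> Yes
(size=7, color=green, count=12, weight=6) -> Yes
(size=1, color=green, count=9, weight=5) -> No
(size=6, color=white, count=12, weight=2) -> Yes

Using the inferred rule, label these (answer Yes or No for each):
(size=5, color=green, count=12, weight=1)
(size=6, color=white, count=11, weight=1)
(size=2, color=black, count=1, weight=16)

Every 'Yes' example satisfies: count ≥ 9 AND size ≥ 3. None of the 'No' examples do.
(size=5, color=green, count=12, weight=1): count = 12, size = 5 — satisfies this, so Yes.
(size=6, color=white, count=11, weight=1): count = 11, size = 6 — satisfies this, so Yes.
(size=2, color=black, count=1, weight=16): count = 1, size = 2 — does not fit, so No.

Yes, Yes, No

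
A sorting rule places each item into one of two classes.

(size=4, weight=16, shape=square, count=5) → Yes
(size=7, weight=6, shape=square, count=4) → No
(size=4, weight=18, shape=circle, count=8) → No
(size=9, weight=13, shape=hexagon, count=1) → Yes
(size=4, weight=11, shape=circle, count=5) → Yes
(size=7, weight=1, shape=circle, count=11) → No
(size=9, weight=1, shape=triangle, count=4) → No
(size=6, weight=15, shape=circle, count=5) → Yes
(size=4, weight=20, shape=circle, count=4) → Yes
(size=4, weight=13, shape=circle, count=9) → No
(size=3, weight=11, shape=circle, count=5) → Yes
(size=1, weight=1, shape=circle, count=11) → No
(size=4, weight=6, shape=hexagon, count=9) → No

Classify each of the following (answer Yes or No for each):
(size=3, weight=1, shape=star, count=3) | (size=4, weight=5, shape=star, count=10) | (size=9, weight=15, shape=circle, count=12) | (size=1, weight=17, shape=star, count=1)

No, No, No, Yes

Rule: count ≤ 5 AND weight ≥ 11. This holds for each 'Yes' example and fails for each 'No' one.
(size=3, weight=1, shape=star, count=3): count = 3, weight = 1 — doesn't qualify, so No.
(size=4, weight=5, shape=star, count=10): count = 10, weight = 5 — doesn't qualify, so No.
(size=9, weight=15, shape=circle, count=12): count = 12, weight = 15 — doesn't qualify, so No.
(size=1, weight=17, shape=star, count=1): count = 1, weight = 17 — meets the rule, so Yes.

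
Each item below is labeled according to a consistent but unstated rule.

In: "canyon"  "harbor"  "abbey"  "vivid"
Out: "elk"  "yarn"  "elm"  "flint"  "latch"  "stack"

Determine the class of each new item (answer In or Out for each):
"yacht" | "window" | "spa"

Out, In, Out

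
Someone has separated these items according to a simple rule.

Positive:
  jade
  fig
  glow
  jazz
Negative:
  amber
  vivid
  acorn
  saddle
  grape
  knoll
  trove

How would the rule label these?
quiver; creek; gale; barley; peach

Negative, Negative, Positive, Negative, Negative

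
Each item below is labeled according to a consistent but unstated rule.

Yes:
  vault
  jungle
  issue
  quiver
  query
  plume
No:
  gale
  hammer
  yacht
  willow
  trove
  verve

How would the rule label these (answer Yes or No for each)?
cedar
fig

No, No

The classifier is using: contains 'u'.
cedar → no 'u' → No. fig → no 'u' → No.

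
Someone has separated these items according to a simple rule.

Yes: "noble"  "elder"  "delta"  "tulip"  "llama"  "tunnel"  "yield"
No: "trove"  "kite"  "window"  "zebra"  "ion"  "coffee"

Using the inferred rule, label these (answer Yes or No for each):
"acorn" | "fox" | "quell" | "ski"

Every 'Yes' example satisfies: contains 'l'. None of the 'No' examples do.

No, No, Yes, No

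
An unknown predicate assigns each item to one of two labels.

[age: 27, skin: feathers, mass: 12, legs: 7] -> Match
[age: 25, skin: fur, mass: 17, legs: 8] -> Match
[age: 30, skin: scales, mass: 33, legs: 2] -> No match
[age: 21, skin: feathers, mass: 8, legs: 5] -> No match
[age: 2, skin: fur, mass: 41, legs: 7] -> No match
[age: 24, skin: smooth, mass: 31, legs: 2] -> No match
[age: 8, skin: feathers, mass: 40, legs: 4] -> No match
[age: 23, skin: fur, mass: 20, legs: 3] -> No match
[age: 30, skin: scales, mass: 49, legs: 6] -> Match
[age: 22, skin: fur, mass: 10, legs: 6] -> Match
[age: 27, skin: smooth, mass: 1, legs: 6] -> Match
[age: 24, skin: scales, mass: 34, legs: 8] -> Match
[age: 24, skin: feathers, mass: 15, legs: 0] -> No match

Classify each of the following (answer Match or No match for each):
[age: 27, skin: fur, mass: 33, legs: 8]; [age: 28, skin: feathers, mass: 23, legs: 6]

Match, Match

The rule appears to be: legs ≥ 6 AND age ≥ 8.
[age: 27, skin: fur, mass: 33, legs: 8]: legs = 8, age = 27, checks out → Match. [age: 28, skin: feathers, mass: 23, legs: 6]: legs = 6, age = 28, checks out → Match.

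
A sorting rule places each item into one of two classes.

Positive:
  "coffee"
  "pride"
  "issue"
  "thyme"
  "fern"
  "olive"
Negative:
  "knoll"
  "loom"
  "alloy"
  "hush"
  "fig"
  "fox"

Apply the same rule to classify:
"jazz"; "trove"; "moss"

Looking at the examples, the only property every 'Positive' case has and every 'Negative' case lacks is: contains 'e'.
"jazz": no 'e' — doesn't match, so Negative.
"trove": has 'e' — has this property, so Positive.
"moss": no 'e' — doesn't match, so Negative.

Negative, Positive, Negative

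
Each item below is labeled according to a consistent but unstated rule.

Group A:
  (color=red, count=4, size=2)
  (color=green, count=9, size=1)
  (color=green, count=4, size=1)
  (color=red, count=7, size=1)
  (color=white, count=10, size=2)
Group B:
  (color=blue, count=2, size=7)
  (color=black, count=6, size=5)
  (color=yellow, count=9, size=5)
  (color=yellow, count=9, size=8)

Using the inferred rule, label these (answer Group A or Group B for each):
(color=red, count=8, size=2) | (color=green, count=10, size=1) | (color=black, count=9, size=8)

Group A, Group A, Group B

All 'Group A' examples share one property — size ≤ 2 — and every 'Group B' example lacks it.
(color=red, count=8, size=2): size = 2, checks out → Group A.
(color=green, count=10, size=1): size = 1, checks out → Group A.
(color=black, count=9, size=8): size = 8, does not pass → Group B.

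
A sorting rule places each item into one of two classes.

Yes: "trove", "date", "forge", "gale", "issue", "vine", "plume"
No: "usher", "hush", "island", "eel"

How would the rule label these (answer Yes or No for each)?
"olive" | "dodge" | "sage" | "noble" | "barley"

Yes, Yes, Yes, Yes, No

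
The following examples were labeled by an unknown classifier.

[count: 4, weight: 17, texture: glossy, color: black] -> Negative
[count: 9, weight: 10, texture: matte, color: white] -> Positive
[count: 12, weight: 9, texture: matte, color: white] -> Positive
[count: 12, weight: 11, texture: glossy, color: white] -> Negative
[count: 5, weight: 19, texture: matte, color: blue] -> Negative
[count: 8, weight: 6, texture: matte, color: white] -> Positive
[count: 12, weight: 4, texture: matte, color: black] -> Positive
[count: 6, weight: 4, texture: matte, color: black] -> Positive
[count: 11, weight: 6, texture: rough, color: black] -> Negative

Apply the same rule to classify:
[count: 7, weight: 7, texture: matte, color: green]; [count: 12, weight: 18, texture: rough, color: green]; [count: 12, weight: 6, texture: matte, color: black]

Positive, Negative, Positive

The classifier is using: texture is matte AND count ≥ 6.
Positive: [count: 7, weight: 7, texture: matte, color: green], since texture is matte, count = 7. Negative: [count: 12, weight: 18, texture: rough, color: green], since texture is rough, count = 12. Positive: [count: 12, weight: 6, texture: matte, color: black], since texture is matte, count = 12.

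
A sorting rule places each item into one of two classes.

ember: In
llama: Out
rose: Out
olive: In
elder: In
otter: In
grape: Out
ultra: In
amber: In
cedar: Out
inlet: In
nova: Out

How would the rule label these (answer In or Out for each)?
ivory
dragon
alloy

In, Out, In

Rule: starts with a vowel. This holds for each 'In' example and fails for each 'Out' one.
ivory: starts with 'i' — qualifies, so In.
dragon: starts with 'd' — lacks this property, so Out.
alloy: starts with 'a' — qualifies, so In.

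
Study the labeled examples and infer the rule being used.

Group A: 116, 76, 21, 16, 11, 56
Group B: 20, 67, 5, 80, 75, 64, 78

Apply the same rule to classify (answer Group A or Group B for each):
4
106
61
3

Group B, Group A, Group A, Group B

A rule that fits every label: ≡ 1 (mod 5) — true of each 'Group A' example, false of each 'Group B' one.
4: 4 mod 5 = 4, fails the rule → Group B. 106: 106 mod 5 = 1, checks out → Group A. 61: 61 mod 5 = 1, checks out → Group A. 3: 3 mod 5 = 3, fails the rule → Group B.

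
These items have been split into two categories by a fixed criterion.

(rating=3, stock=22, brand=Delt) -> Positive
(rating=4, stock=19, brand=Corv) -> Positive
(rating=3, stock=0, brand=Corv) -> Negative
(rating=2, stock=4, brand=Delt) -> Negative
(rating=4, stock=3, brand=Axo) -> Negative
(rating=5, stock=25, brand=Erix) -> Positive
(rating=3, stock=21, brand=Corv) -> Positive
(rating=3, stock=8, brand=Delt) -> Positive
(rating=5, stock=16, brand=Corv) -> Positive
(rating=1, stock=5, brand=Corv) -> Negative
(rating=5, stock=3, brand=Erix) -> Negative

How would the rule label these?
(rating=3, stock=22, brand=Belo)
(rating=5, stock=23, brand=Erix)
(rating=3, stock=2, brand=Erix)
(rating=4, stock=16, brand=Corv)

Positive, Positive, Negative, Positive

The simplest hypothesis consistent with all the labels is: stock ≥ 8.
Positive: (rating=3, stock=22, brand=Belo), since stock = 22.
Positive: (rating=5, stock=23, brand=Erix), since stock = 23.
Negative: (rating=3, stock=2, brand=Erix), since stock = 2.
Positive: (rating=4, stock=16, brand=Corv), since stock = 16.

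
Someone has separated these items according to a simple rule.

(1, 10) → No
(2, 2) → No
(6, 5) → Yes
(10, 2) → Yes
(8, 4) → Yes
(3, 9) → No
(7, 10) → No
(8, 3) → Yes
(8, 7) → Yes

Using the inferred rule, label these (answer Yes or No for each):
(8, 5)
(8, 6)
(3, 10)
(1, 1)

Yes, Yes, No, No

'Yes' ⟺ first > second.
(8, 5): Yes (8 > 5).
(8, 6): Yes (8 > 6).
(3, 10): No (3 < 10).
(1, 1): No (1 = 1).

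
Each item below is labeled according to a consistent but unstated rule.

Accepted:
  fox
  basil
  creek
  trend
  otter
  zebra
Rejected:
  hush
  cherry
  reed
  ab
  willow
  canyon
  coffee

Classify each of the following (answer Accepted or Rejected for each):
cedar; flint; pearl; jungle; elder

Accepted, Accepted, Accepted, Rejected, Accepted

The rule appears to be: odd length.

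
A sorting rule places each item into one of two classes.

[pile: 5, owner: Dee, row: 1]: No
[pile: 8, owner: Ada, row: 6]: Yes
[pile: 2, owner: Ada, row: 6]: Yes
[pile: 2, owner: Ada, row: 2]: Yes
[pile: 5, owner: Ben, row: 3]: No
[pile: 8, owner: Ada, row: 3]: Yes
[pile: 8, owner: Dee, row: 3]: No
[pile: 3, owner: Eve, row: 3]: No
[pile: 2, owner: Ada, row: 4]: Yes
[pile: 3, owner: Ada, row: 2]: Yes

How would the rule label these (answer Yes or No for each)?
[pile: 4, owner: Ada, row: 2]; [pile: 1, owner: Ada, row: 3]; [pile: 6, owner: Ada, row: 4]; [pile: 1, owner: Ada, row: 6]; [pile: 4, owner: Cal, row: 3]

Yes, Yes, Yes, Yes, No

The simplest hypothesis consistent with all the labels is: owner is Ada.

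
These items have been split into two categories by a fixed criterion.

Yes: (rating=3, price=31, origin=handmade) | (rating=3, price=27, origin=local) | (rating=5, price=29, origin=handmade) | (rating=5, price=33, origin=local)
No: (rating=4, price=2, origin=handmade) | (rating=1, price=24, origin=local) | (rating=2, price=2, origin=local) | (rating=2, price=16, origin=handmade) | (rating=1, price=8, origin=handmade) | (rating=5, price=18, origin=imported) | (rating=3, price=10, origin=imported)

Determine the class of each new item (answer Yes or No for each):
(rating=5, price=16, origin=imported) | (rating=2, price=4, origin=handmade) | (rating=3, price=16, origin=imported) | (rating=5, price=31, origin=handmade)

No, No, No, Yes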